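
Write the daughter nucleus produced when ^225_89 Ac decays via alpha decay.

Alpha decay: mass number changes by -4, atomic number by -2.
A: 225 − 4 = 221; Z: 89 − 2 = 87.
Z = 87 is francium, so the daughter is ^221_87 Fr.

Fr-221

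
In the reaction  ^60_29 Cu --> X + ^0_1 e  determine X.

Ni-60

Conserve mass number: 60 = A + 0, so A = 60.
Conserve atomic number: 29 = Z + 1, so Z = 28.
Z = 28 is nickel, so the species is ^60_28 Ni.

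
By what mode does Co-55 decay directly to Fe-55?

ΔA = 55 − 55 = 0; ΔZ = 26 − 27 = -1.
A is unchanged and Z drops by 1 — a proton has become a neutron (β⁺ emission or electron capture).

beta-plus decay or electron capture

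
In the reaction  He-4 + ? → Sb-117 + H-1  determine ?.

Sn-114

Conserve mass number: 4 + A = 117 + 1, so A = 114.
Conserve atomic number: 2 + Z = 51 + 1, so Z = 50.
Z = 50 is tin, so the species is Sn-114.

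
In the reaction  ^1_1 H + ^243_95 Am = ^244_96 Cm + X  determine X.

Conserve mass number: 1 + 243 = 244 + A, so A = 0.
Conserve atomic number: 1 + 95 = 96 + Z, so Z = 0.
A = 0 and Z = 0 is ^0_0 γ — a gamma ray.

gamma ray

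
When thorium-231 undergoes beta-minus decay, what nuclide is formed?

Beta-minus decay: mass number changes by +0, atomic number by +1.
A: 231 = 231; Z: 90 + 1 = 91.
Z = 91 is protactinium, so the daughter is protactinium-231.

Pa-231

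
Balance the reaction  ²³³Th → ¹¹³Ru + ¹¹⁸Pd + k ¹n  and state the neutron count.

Conserve mass number: 233 = 113 + 118 + k, so k = 233 − 231 = 2.
Check atomic number: 90 = 44 + 46 + 0 = 90. ✓

2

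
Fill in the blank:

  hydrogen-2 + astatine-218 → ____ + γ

Rn-220

Conserve mass number: 2 + 218 = A + 0, so A = 220.
Conserve atomic number: 1 + 85 = Z + 0, so Z = 86.
Z = 86 is radon, so the species is radon-220.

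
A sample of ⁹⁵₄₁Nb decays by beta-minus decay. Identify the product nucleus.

Mo-95

Beta-minus decay: mass number changes by +0, atomic number by +1.
A: 95 = 95; Z: 41 + 1 = 42.
Z = 42 is molybdenum, so the daughter is ⁹⁵₄₂Mo.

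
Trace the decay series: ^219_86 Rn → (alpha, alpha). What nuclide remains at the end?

Start: (A, Z) = (219, 86).
After α: (215, 84).
After α: (211, 82).
Z = 82 is lead.

Pb-211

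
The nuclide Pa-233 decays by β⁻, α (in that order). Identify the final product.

Start: (A, Z) = (233, 91).
After β⁻: (233, 92).
After α: (229, 90).
Z = 90 is thorium.

Th-229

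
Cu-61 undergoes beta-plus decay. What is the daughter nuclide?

Beta-plus decay: mass number changes by +0, atomic number by -1.
A: 61 = 61; Z: 29 − 1 = 28.
Z = 28 is nickel, so the daughter is Ni-61.

Ni-61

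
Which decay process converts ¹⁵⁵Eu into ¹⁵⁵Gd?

beta-minus decay

ΔA = 155 − 155 = 0; ΔZ = 64 − 63 = +1.
A is unchanged and Z rises by 1 — a neutron has become a proton (β⁻ decay).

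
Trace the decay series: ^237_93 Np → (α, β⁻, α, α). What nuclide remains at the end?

Start: (A, Z) = (237, 93).
After α: (233, 91).
After β⁻: (233, 92).
After α: (229, 90).
After α: (225, 88).
Z = 88 is radium.

Ra-225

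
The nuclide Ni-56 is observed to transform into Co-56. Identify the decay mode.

beta-plus decay or electron capture

ΔA = 56 − 56 = 0; ΔZ = 27 − 28 = -1.
A is unchanged and Z drops by 1 — a proton has become a neutron (β⁺ emission or electron capture).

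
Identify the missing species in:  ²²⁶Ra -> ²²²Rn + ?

alpha particle

Conserve mass number: 226 = 222 + A, so A = 4.
Conserve atomic number: 88 = 86 + Z, so Z = 2.
A = 4 and Z = 2 is ⁴He — an alpha particle.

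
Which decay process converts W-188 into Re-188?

beta-minus decay

ΔA = 188 − 188 = 0; ΔZ = 75 − 74 = +1.
A is unchanged and Z rises by 1 — a neutron has become a proton (β⁻ decay).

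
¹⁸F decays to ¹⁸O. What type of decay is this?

beta-plus decay or electron capture

ΔA = 18 − 18 = 0; ΔZ = 8 − 9 = -1.
A is unchanged and Z drops by 1 — a proton has become a neutron (β⁺ emission or electron capture).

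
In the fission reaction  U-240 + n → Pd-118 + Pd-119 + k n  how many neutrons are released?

4

Conserve mass number: 241 = 118 + 119 + k, so k = 241 − 237 = 4.
Check atomic number: 92 = 46 + 46 + 0 = 92. ✓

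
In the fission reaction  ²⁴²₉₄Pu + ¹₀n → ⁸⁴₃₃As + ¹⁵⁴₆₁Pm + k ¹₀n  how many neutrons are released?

5

Conserve mass number: 243 = 84 + 154 + k, so k = 243 − 238 = 5.
Check atomic number: 94 = 33 + 61 + 0 = 94. ✓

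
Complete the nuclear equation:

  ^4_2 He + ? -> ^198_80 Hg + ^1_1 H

Au-195

Conserve mass number: 4 + A = 198 + 1, so A = 195.
Conserve atomic number: 2 + Z = 80 + 1, so Z = 79.
Z = 79 is gold, so the species is ^195_79 Au.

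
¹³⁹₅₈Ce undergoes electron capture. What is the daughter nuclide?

La-139

Electron capture: mass number changes by +0, atomic number by -1.
A: 139 = 139; Z: 58 − 1 = 57.
Z = 57 is lanthanum, so the daughter is ¹³⁹₅₇La.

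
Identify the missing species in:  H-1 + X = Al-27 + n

Mg-27

Conserve mass number: 1 + A = 27 + 1, so A = 27.
Conserve atomic number: 1 + Z = 13 + 0, so Z = 12.
Z = 12 is magnesium, so the species is Mg-27.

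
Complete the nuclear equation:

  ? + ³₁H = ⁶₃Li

He-3

Conserve mass number: A + 3 = 6, so A = 3.
Conserve atomic number: Z + 1 = 3, so Z = 2.
Z = 2 is helium, so the species is ³₂He.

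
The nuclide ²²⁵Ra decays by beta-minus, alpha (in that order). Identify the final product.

Start: (A, Z) = (225, 88).
After β⁻: (225, 89).
After α: (221, 87).
Z = 87 is francium.

Fr-221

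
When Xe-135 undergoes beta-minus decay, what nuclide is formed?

Cs-135

Beta-minus decay: mass number changes by +0, atomic number by +1.
A: 135 = 135; Z: 54 + 1 = 55.
Z = 55 is caesium, so the daughter is Cs-135.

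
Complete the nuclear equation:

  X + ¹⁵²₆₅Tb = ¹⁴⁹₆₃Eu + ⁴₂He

neutron

Conserve mass number: A + 152 = 149 + 4, so A = 1.
Conserve atomic number: Z + 65 = 63 + 2, so Z = 0.
A = 1 and Z = 0 is ¹₀n — a neutron.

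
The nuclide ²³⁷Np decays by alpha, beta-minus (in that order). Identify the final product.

U-233

Start: (A, Z) = (237, 93).
After α: (233, 91).
After β⁻: (233, 92).
Z = 92 is uranium.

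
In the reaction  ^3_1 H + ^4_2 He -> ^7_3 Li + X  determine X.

Conserve mass number: 3 + 4 = 7 + A, so A = 0.
Conserve atomic number: 1 + 2 = 3 + Z, so Z = 0.
A = 0 and Z = 0 is ^0_0 γ — a gamma ray.

gamma ray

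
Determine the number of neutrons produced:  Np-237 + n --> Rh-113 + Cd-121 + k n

Conserve mass number: 238 = 113 + 121 + k, so k = 238 − 234 = 4.
Check atomic number: 93 = 45 + 48 + 0 = 93. ✓

4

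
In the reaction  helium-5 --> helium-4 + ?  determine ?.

Conserve mass number: 5 = 4 + A, so A = 1.
Conserve atomic number: 2 = 2 + Z, so Z = 0.
A = 1 and Z = 0 is neutron — a neutron.

neutron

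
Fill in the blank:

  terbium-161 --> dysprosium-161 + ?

Conserve mass number: 161 = 161 + A, so A = 0.
Conserve atomic number: 65 = 66 + Z, so Z = -1.
A = 0 and Z = -1 is e⁻ — a beta-minus particle.

beta-minus particle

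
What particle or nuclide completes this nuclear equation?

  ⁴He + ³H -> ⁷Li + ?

gamma ray

Conserve mass number: 4 + 3 = 7 + A, so A = 0.
Conserve atomic number: 2 + 1 = 3 + Z, so Z = 0.
A = 0 and Z = 0 is γ — a gamma ray.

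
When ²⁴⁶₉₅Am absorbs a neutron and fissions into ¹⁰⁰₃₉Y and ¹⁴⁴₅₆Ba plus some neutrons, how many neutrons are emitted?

3

Conserve mass number: 247 = 100 + 144 + k, so k = 247 − 244 = 3.
Check atomic number: 95 = 39 + 56 + 0 = 95. ✓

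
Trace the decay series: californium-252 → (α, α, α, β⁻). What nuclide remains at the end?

Start: (A, Z) = (252, 98).
After α: (248, 96).
After α: (244, 94).
After α: (240, 92).
After β⁻: (240, 93).
Z = 93 is neptunium.

Np-240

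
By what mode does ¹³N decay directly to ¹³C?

ΔA = 13 − 13 = 0; ΔZ = 6 − 7 = -1.
A is unchanged and Z drops by 1 — a proton has become a neutron (β⁺ emission or electron capture).

beta-plus decay or electron capture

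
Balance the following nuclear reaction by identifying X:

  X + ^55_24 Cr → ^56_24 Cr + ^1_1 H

Conserve mass number: A + 55 = 56 + 1, so A = 2.
Conserve atomic number: Z + 24 = 24 + 1, so Z = 1.
A = 2 and Z = 1 is ^2_1 H — a deuteron.

deuteron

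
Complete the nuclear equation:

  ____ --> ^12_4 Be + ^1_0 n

Conserve mass number: A = 12 + 1, so A = 13.
Conserve atomic number: Z = 4 + 0, so Z = 4.
Z = 4 is beryllium, so the species is ^13_4 Be.

Be-13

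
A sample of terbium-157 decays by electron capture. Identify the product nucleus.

Electron capture: mass number changes by +0, atomic number by -1.
A: 157 = 157; Z: 65 − 1 = 64.
Z = 64 is gadolinium, so the daughter is gadolinium-157.

Gd-157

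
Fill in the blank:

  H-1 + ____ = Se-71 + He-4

Br-74

Conserve mass number: 1 + A = 71 + 4, so A = 74.
Conserve atomic number: 1 + Z = 34 + 2, so Z = 35.
Z = 35 is bromine, so the species is Br-74.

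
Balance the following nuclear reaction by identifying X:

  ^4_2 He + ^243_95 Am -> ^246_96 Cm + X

Conserve mass number: 4 + 243 = 246 + A, so A = 1.
Conserve atomic number: 2 + 95 = 96 + Z, so Z = 1.
A = 1 and Z = 1 is ^1_1 H — a proton.

proton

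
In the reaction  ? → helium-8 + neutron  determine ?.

He-9

Conserve mass number: A = 8 + 1, so A = 9.
Conserve atomic number: Z = 2 + 0, so Z = 2.
Z = 2 is helium, so the species is helium-9.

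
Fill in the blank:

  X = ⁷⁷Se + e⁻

Conserve mass number: A = 77 + 0, so A = 77.
Conserve atomic number: Z = 34 − 1, so Z = 33.
Z = 33 is arsenic, so the species is ⁷⁷As.

As-77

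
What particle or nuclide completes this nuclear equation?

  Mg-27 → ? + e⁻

Al-27

Conserve mass number: 27 = A + 0, so A = 27.
Conserve atomic number: 12 = Z − 1, so Z = 13.
Z = 13 is aluminium, so the species is Al-27.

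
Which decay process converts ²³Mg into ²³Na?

beta-plus decay or electron capture

ΔA = 23 − 23 = 0; ΔZ = 11 − 12 = -1.
A is unchanged and Z drops by 1 — a proton has become a neutron (β⁺ emission or electron capture).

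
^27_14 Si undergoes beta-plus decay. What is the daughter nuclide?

Al-27

Beta-plus decay: mass number changes by +0, atomic number by -1.
A: 27 = 27; Z: 14 − 1 = 13.
Z = 13 is aluminium, so the daughter is ^27_13 Al.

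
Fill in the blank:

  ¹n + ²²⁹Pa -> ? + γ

Conserve mass number: 1 + 229 = A + 0, so A = 230.
Conserve atomic number: 0 + 91 = Z + 0, so Z = 91.
Z = 91 is protactinium, so the species is ²³⁰Pa.

Pa-230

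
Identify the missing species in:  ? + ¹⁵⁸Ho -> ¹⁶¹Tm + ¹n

Conserve mass number: A + 158 = 161 + 1, so A = 4.
Conserve atomic number: Z + 67 = 69 + 0, so Z = 2.
A = 4 and Z = 2 is ⁴He — an alpha particle.

alpha particle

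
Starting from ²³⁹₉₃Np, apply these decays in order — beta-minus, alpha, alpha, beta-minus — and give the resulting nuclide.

Pa-231

Start: (A, Z) = (239, 93).
After β⁻: (239, 94).
After α: (235, 92).
After α: (231, 90).
After β⁻: (231, 91).
Z = 91 is protactinium.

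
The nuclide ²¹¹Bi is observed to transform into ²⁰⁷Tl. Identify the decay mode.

alpha decay

ΔA = 207 − 211 = -4; ΔZ = 81 − 83 = -2.
A drops by 4 and Z drops by 2 — the signature of alpha emission.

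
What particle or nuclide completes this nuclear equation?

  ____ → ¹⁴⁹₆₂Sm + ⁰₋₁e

Conserve mass number: A = 149 + 0, so A = 149.
Conserve atomic number: Z = 62 − 1, so Z = 61.
Z = 61 is promethium, so the species is ¹⁴⁹₆₁Pm.

Pm-149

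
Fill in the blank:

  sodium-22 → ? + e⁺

Ne-22

Conserve mass number: 22 = A + 0, so A = 22.
Conserve atomic number: 11 = Z + 1, so Z = 10.
Z = 10 is neon, so the species is neon-22.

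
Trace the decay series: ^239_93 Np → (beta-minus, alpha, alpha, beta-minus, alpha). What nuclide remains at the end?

Start: (A, Z) = (239, 93).
After β⁻: (239, 94).
After α: (235, 92).
After α: (231, 90).
After β⁻: (231, 91).
After α: (227, 89).
Z = 89 is actinium.

Ac-227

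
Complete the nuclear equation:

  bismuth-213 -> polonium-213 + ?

Conserve mass number: 213 = 213 + A, so A = 0.
Conserve atomic number: 83 = 84 + Z, so Z = -1.
A = 0 and Z = -1 is e⁻ — a beta-minus particle.

beta-minus particle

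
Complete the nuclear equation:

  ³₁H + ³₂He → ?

Conserve mass number: 3 + 3 = A, so A = 6.
Conserve atomic number: 1 + 2 = Z, so Z = 3.
Z = 3 is lithium, so the species is ⁶₃Li.

Li-6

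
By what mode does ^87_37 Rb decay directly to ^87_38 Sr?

ΔA = 87 − 87 = 0; ΔZ = 38 − 37 = +1.
A is unchanged and Z rises by 1 — a neutron has become a proton (β⁻ decay).

beta-minus decay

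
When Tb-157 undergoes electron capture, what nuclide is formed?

Electron capture: mass number changes by +0, atomic number by -1.
A: 157 = 157; Z: 65 − 1 = 64.
Z = 64 is gadolinium, so the daughter is Gd-157.

Gd-157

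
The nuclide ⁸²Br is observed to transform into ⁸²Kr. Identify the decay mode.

ΔA = 82 − 82 = 0; ΔZ = 36 − 35 = +1.
A is unchanged and Z rises by 1 — a neutron has become a proton (β⁻ decay).

beta-minus decay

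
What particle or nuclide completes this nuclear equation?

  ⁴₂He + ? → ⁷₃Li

triton

Conserve mass number: 4 + A = 7, so A = 3.
Conserve atomic number: 2 + Z = 3, so Z = 1.
A = 3 and Z = 1 is ³₁H — a triton.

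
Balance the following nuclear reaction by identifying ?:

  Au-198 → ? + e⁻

Hg-198

Conserve mass number: 198 = A + 0, so A = 198.
Conserve atomic number: 79 = Z − 1, so Z = 80.
Z = 80 is mercury, so the species is Hg-198.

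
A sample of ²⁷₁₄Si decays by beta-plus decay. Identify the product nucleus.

Beta-plus decay: mass number changes by +0, atomic number by -1.
A: 27 = 27; Z: 14 − 1 = 13.
Z = 13 is aluminium, so the daughter is ²⁷₁₃Al.

Al-27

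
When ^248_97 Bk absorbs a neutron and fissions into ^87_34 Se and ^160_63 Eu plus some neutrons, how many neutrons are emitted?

Conserve mass number: 249 = 87 + 160 + k, so k = 249 − 247 = 2.
Check atomic number: 97 = 34 + 63 + 0 = 97. ✓

2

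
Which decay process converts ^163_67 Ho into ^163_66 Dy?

beta-plus decay or electron capture

ΔA = 163 − 163 = 0; ΔZ = 66 − 67 = -1.
A is unchanged and Z drops by 1 — a proton has become a neutron (β⁺ emission or electron capture).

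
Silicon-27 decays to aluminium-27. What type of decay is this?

beta-plus decay or electron capture

ΔA = 27 − 27 = 0; ΔZ = 13 − 14 = -1.
A is unchanged and Z drops by 1 — a proton has become a neutron (β⁺ emission or electron capture).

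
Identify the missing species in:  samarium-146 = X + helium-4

Nd-142

Conserve mass number: 146 = A + 4, so A = 142.
Conserve atomic number: 62 = Z + 2, so Z = 60.
Z = 60 is neodymium, so the species is neodymium-142.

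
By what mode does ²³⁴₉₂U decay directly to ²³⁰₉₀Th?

ΔA = 230 − 234 = -4; ΔZ = 90 − 92 = -2.
A drops by 4 and Z drops by 2 — the signature of alpha emission.

alpha decay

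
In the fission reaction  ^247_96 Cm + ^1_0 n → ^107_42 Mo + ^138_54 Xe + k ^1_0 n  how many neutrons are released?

3

Conserve mass number: 248 = 107 + 138 + k, so k = 248 − 245 = 3.
Check atomic number: 96 = 42 + 54 + 0 = 96. ✓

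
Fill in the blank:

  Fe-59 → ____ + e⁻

Co-59

Conserve mass number: 59 = A + 0, so A = 59.
Conserve atomic number: 26 = Z − 1, so Z = 27.
Z = 27 is cobalt, so the species is Co-59.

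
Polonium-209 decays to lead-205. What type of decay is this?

alpha decay

ΔA = 205 − 209 = -4; ΔZ = 82 − 84 = -2.
A drops by 4 and Z drops by 2 — the signature of alpha emission.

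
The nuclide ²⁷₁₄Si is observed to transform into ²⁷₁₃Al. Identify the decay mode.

ΔA = 27 − 27 = 0; ΔZ = 13 − 14 = -1.
A is unchanged and Z drops by 1 — a proton has become a neutron (β⁺ emission or electron capture).

beta-plus decay or electron capture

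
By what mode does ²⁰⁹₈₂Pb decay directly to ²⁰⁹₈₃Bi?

ΔA = 209 − 209 = 0; ΔZ = 83 − 82 = +1.
A is unchanged and Z rises by 1 — a neutron has become a proton (β⁻ decay).

beta-minus decay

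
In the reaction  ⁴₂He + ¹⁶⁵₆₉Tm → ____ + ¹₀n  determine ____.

Conserve mass number: 4 + 165 = A + 1, so A = 168.
Conserve atomic number: 2 + 69 = Z + 0, so Z = 71.
Z = 71 is lutetium, so the species is ¹⁶⁸₇₁Lu.

Lu-168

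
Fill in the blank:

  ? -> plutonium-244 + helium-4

Cm-248

Conserve mass number: A = 244 + 4, so A = 248.
Conserve atomic number: Z = 94 + 2, so Z = 96.
Z = 96 is curium, so the species is curium-248.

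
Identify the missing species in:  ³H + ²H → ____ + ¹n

He-4

Conserve mass number: 3 + 2 = A + 1, so A = 4.
Conserve atomic number: 1 + 1 = Z + 0, so Z = 2.
A = 4 and Z = 2 is ⁴He — an alpha particle.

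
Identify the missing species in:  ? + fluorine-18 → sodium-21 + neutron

alpha particle

Conserve mass number: A + 18 = 21 + 1, so A = 4.
Conserve atomic number: Z + 9 = 11 + 0, so Z = 2.
A = 4 and Z = 2 is helium-4 — an alpha particle.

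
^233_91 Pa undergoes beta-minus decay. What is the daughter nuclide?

U-233

Beta-minus decay: mass number changes by +0, atomic number by +1.
A: 233 = 233; Z: 91 + 1 = 92.
Z = 92 is uranium, so the daughter is ^233_92 U.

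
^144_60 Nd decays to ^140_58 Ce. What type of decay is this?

ΔA = 140 − 144 = -4; ΔZ = 58 − 60 = -2.
A drops by 4 and Z drops by 2 — the signature of alpha emission.

alpha decay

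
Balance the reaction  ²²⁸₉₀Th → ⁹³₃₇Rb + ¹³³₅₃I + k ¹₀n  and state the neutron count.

2

Conserve mass number: 228 = 93 + 133 + k, so k = 228 − 226 = 2.
Check atomic number: 90 = 37 + 53 + 0 = 90. ✓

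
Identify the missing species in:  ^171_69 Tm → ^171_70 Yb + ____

beta-minus particle

Conserve mass number: 171 = 171 + A, so A = 0.
Conserve atomic number: 69 = 70 + Z, so Z = -1.
A = 0 and Z = -1 is ^0_-1 e — a beta-minus particle.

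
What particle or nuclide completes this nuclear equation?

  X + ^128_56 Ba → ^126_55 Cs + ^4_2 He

Conserve mass number: A + 128 = 126 + 4, so A = 2.
Conserve atomic number: Z + 56 = 55 + 2, so Z = 1.
A = 2 and Z = 1 is ^2_1 H — a deuteron.

deuteron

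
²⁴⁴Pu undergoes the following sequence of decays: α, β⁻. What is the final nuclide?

Np-240

Start: (A, Z) = (244, 94).
After α: (240, 92).
After β⁻: (240, 93).
Z = 93 is neptunium.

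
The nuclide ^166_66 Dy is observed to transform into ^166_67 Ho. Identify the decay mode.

ΔA = 166 − 166 = 0; ΔZ = 67 − 66 = +1.
A is unchanged and Z rises by 1 — a neutron has become a proton (β⁻ decay).

beta-minus decay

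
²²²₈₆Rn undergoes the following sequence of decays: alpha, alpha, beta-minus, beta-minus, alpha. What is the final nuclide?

Pb-210

Start: (A, Z) = (222, 86).
After α: (218, 84).
After α: (214, 82).
After β⁻: (214, 83).
After β⁻: (214, 84).
After α: (210, 82).
Z = 82 is lead.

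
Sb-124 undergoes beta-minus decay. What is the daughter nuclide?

Te-124

Beta-minus decay: mass number changes by +0, atomic number by +1.
A: 124 = 124; Z: 51 + 1 = 52.
Z = 52 is tellurium, so the daughter is Te-124.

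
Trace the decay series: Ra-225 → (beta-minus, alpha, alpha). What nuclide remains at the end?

At-217

Start: (A, Z) = (225, 88).
After β⁻: (225, 89).
After α: (221, 87).
After α: (217, 85).
Z = 85 is astatine.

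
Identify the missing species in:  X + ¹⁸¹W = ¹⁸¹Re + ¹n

proton

Conserve mass number: A + 181 = 181 + 1, so A = 1.
Conserve atomic number: Z + 74 = 75 + 0, so Z = 1.
A = 1 and Z = 1 is ¹H — a proton.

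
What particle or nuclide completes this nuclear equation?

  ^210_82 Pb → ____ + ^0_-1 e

Bi-210

Conserve mass number: 210 = A + 0, so A = 210.
Conserve atomic number: 82 = Z − 1, so Z = 83.
Z = 83 is bismuth, so the species is ^210_83 Bi.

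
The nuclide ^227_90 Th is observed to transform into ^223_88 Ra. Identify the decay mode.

ΔA = 223 − 227 = -4; ΔZ = 88 − 90 = -2.
A drops by 4 and Z drops by 2 — the signature of alpha emission.

alpha decay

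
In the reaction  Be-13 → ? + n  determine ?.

Be-12

Conserve mass number: 13 = A + 1, so A = 12.
Conserve atomic number: 4 = Z + 0, so Z = 4.
Z = 4 is beryllium, so the species is Be-12.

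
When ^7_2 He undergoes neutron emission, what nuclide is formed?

He-6

Neutron emission: mass number changes by -1, atomic number by +0.
A: 7 − 1 = 6; Z: 2 = 2.
Z = 2 is helium, so the daughter is ^6_2 He.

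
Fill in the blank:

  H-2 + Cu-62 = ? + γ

Conserve mass number: 2 + 62 = A + 0, so A = 64.
Conserve atomic number: 1 + 29 = Z + 0, so Z = 30.
Z = 30 is zinc, so the species is Zn-64.

Zn-64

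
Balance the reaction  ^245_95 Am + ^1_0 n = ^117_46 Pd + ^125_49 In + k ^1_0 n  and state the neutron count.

4

Conserve mass number: 246 = 117 + 125 + k, so k = 246 − 242 = 4.
Check atomic number: 95 = 46 + 49 + 0 = 95. ✓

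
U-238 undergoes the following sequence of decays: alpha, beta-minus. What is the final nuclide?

Pa-234

Start: (A, Z) = (238, 92).
After α: (234, 90).
After β⁻: (234, 91).
Z = 91 is protactinium.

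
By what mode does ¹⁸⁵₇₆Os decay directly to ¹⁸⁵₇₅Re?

ΔA = 185 − 185 = 0; ΔZ = 75 − 76 = -1.
A is unchanged and Z drops by 1 — a proton has become a neutron (β⁺ emission or electron capture).

beta-plus decay or electron capture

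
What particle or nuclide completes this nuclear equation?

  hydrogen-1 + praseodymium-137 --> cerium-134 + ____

Conserve mass number: 1 + 137 = 134 + A, so A = 4.
Conserve atomic number: 1 + 59 = 58 + Z, so Z = 2.
A = 4 and Z = 2 is helium-4 — an alpha particle.

alpha particle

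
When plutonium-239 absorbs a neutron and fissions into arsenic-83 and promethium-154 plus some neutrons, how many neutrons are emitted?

3

Conserve mass number: 240 = 83 + 154 + k, so k = 240 − 237 = 3.
Check atomic number: 94 = 33 + 61 + 0 = 94. ✓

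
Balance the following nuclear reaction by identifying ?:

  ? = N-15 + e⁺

O-15

Conserve mass number: A = 15 + 0, so A = 15.
Conserve atomic number: Z = 7 + 1, so Z = 8.
Z = 8 is oxygen, so the species is O-15.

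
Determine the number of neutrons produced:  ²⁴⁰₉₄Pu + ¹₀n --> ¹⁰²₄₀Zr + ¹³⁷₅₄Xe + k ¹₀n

2

Conserve mass number: 241 = 102 + 137 + k, so k = 241 − 239 = 2.
Check atomic number: 94 = 40 + 54 + 0 = 94. ✓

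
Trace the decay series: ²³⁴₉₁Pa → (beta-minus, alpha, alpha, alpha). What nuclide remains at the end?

Rn-222

Start: (A, Z) = (234, 91).
After β⁻: (234, 92).
After α: (230, 90).
After α: (226, 88).
After α: (222, 86).
Z = 86 is radon.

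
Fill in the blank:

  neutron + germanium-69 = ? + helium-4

Zn-66

Conserve mass number: 1 + 69 = A + 4, so A = 66.
Conserve atomic number: 0 + 32 = Z + 2, so Z = 30.
Z = 30 is zinc, so the species is zinc-66.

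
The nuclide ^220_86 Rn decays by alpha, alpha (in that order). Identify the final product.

Pb-212

Start: (A, Z) = (220, 86).
After α: (216, 84).
After α: (212, 82).
Z = 82 is lead.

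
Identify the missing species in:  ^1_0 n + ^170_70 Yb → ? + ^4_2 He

Er-167

Conserve mass number: 1 + 170 = A + 4, so A = 167.
Conserve atomic number: 0 + 70 = Z + 2, so Z = 68.
Z = 68 is erbium, so the species is ^167_68 Er.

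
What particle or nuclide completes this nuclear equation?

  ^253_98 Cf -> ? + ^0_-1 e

Conserve mass number: 253 = A + 0, so A = 253.
Conserve atomic number: 98 = Z − 1, so Z = 99.
Z = 99 is einsteinium, so the species is ^253_99 Es.

Es-253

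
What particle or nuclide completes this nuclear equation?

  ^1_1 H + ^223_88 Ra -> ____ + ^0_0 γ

Conserve mass number: 1 + 223 = A + 0, so A = 224.
Conserve atomic number: 1 + 88 = Z + 0, so Z = 89.
Z = 89 is actinium, so the species is ^224_89 Ac.

Ac-224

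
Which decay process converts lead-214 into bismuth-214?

ΔA = 214 − 214 = 0; ΔZ = 83 − 82 = +1.
A is unchanged and Z rises by 1 — a neutron has become a proton (β⁻ decay).

beta-minus decay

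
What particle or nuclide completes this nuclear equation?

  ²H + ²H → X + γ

He-4

Conserve mass number: 2 + 2 = A + 0, so A = 4.
Conserve atomic number: 1 + 1 = Z + 0, so Z = 2.
A = 4 and Z = 2 is ⁴He — an alpha particle.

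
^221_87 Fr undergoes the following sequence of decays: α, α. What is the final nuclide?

Start: (A, Z) = (221, 87).
After α: (217, 85).
After α: (213, 83).
Z = 83 is bismuth.

Bi-213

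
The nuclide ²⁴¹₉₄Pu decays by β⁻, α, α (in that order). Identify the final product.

Pa-233

Start: (A, Z) = (241, 94).
After β⁻: (241, 95).
After α: (237, 93).
After α: (233, 91).
Z = 91 is protactinium.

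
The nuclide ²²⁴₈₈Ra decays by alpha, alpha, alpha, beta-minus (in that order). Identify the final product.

Bi-212

Start: (A, Z) = (224, 88).
After α: (220, 86).
After α: (216, 84).
After α: (212, 82).
After β⁻: (212, 83).
Z = 83 is bismuth.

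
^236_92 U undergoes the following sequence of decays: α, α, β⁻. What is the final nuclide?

Ac-228

Start: (A, Z) = (236, 92).
After α: (232, 90).
After α: (228, 88).
After β⁻: (228, 89).
Z = 89 is actinium.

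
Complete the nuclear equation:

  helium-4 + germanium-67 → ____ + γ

Se-71

Conserve mass number: 4 + 67 = A + 0, so A = 71.
Conserve atomic number: 2 + 32 = Z + 0, so Z = 34.
Z = 34 is selenium, so the species is selenium-71.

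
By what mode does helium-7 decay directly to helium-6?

neutron emission

ΔA = 6 − 7 = -1; ΔZ = 2 − 2 = +0.
A drops by 1 with Z unchanged — a neutron was emitted.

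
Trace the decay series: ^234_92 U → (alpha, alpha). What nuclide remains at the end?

Start: (A, Z) = (234, 92).
After α: (230, 90).
After α: (226, 88).
Z = 88 is radium.

Ra-226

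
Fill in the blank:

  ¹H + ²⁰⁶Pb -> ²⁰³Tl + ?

Conserve mass number: 1 + 206 = 203 + A, so A = 4.
Conserve atomic number: 1 + 82 = 81 + Z, so Z = 2.
A = 4 and Z = 2 is ⁴He — an alpha particle.

alpha particle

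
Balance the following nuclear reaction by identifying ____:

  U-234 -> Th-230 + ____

alpha particle

Conserve mass number: 234 = 230 + A, so A = 4.
Conserve atomic number: 92 = 90 + Z, so Z = 2.
A = 4 and Z = 2 is He-4 — an alpha particle.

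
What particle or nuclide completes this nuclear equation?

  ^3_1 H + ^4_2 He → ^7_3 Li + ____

gamma ray

Conserve mass number: 3 + 4 = 7 + A, so A = 0.
Conserve atomic number: 1 + 2 = 3 + Z, so Z = 0.
A = 0 and Z = 0 is ^0_0 γ — a gamma ray.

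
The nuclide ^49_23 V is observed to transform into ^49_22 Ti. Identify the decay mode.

ΔA = 49 − 49 = 0; ΔZ = 22 − 23 = -1.
A is unchanged and Z drops by 1 — a proton has become a neutron (β⁺ emission or electron capture).

beta-plus decay or electron capture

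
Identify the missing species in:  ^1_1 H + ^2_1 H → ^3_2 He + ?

gamma ray

Conserve mass number: 1 + 2 = 3 + A, so A = 0.
Conserve atomic number: 1 + 1 = 2 + Z, so Z = 0.
A = 0 and Z = 0 is ^0_0 γ — a gamma ray.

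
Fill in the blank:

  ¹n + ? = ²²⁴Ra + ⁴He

Th-227

Conserve mass number: 1 + A = 224 + 4, so A = 227.
Conserve atomic number: 0 + Z = 88 + 2, so Z = 90.
Z = 90 is thorium, so the species is ²²⁷Th.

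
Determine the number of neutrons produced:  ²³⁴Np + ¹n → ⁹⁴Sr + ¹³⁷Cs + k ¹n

Conserve mass number: 235 = 94 + 137 + k, so k = 235 − 231 = 4.
Check atomic number: 93 = 38 + 55 + 0 = 93. ✓

4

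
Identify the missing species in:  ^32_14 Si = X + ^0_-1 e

Conserve mass number: 32 = A + 0, so A = 32.
Conserve atomic number: 14 = Z − 1, so Z = 15.
Z = 15 is phosphorus, so the species is ^32_15 P.

P-32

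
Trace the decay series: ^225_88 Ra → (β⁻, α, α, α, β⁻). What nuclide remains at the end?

Po-213

Start: (A, Z) = (225, 88).
After β⁻: (225, 89).
After α: (221, 87).
After α: (217, 85).
After α: (213, 83).
After β⁻: (213, 84).
Z = 84 is polonium.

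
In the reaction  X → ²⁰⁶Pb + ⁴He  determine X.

Conserve mass number: A = 206 + 4, so A = 210.
Conserve atomic number: Z = 82 + 2, so Z = 84.
Z = 84 is polonium, so the species is ²¹⁰Po.

Po-210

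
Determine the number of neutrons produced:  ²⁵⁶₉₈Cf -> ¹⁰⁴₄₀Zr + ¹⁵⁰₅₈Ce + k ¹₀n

2

Conserve mass number: 256 = 104 + 150 + k, so k = 256 − 254 = 2.
Check atomic number: 98 = 40 + 58 + 0 = 98. ✓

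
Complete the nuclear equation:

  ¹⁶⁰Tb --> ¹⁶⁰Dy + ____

beta-minus particle

Conserve mass number: 160 = 160 + A, so A = 0.
Conserve atomic number: 65 = 66 + Z, so Z = -1.
A = 0 and Z = -1 is e⁻ — a beta-minus particle.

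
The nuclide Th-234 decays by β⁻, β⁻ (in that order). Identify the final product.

U-234

Start: (A, Z) = (234, 90).
After β⁻: (234, 91).
After β⁻: (234, 92).
Z = 92 is uranium.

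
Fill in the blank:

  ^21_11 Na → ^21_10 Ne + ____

positron

Conserve mass number: 21 = 21 + A, so A = 0.
Conserve atomic number: 11 = 10 + Z, so Z = 1.
A = 0 and Z = 1 is ^0_1 e — a positron.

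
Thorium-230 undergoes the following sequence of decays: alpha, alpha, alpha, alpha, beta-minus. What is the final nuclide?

Bi-214

Start: (A, Z) = (230, 90).
After α: (226, 88).
After α: (222, 86).
After α: (218, 84).
After α: (214, 82).
After β⁻: (214, 83).
Z = 83 is bismuth.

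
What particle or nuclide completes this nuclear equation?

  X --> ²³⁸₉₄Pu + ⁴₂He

Conserve mass number: A = 238 + 4, so A = 242.
Conserve atomic number: Z = 94 + 2, so Z = 96.
Z = 96 is curium, so the species is ²⁴²₉₆Cm.

Cm-242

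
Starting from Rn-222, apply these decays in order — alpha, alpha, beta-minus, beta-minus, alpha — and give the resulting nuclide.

Pb-210

Start: (A, Z) = (222, 86).
After α: (218, 84).
After α: (214, 82).
After β⁻: (214, 83).
After β⁻: (214, 84).
After α: (210, 82).
Z = 82 is lead.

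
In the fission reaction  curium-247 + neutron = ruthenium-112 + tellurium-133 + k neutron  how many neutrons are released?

3

Conserve mass number: 248 = 112 + 133 + k, so k = 248 − 245 = 3.
Check atomic number: 96 = 44 + 52 + 0 = 96. ✓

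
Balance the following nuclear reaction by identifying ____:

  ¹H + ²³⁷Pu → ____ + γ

Am-238

Conserve mass number: 1 + 237 = A + 0, so A = 238.
Conserve atomic number: 1 + 94 = Z + 0, so Z = 95.
Z = 95 is americium, so the species is ²³⁸Am.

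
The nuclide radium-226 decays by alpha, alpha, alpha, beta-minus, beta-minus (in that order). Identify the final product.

Start: (A, Z) = (226, 88).
After α: (222, 86).
After α: (218, 84).
After α: (214, 82).
After β⁻: (214, 83).
After β⁻: (214, 84).
Z = 84 is polonium.

Po-214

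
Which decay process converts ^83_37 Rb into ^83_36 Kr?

ΔA = 83 − 83 = 0; ΔZ = 36 − 37 = -1.
A is unchanged and Z drops by 1 — a proton has become a neutron (β⁺ emission or electron capture).

beta-plus decay or electron capture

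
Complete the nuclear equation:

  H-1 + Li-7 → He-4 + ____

alpha particle

Conserve mass number: 1 + 7 = 4 + A, so A = 4.
Conserve atomic number: 1 + 3 = 2 + Z, so Z = 2.
A = 4 and Z = 2 is He-4 — an alpha particle.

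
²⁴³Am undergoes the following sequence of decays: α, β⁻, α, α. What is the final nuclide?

Start: (A, Z) = (243, 95).
After α: (239, 93).
After β⁻: (239, 94).
After α: (235, 92).
After α: (231, 90).
Z = 90 is thorium.

Th-231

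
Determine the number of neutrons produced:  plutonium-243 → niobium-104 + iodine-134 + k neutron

Conserve mass number: 243 = 104 + 134 + k, so k = 243 − 238 = 5.
Check atomic number: 94 = 41 + 53 + 0 = 94. ✓

5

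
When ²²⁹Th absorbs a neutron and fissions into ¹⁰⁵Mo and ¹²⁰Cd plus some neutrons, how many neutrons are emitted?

5

Conserve mass number: 230 = 105 + 120 + k, so k = 230 − 225 = 5.
Check atomic number: 90 = 42 + 48 + 0 = 90. ✓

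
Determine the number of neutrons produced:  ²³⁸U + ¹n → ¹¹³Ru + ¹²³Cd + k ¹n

3

Conserve mass number: 239 = 113 + 123 + k, so k = 239 − 236 = 3.
Check atomic number: 92 = 44 + 48 + 0 = 92. ✓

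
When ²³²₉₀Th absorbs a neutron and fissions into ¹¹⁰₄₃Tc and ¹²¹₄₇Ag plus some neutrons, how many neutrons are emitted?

Conserve mass number: 233 = 110 + 121 + k, so k = 233 − 231 = 2.
Check atomic number: 90 = 43 + 47 + 0 = 90. ✓

2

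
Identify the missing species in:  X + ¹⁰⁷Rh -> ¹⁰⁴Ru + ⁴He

Conserve mass number: A + 107 = 104 + 4, so A = 1.
Conserve atomic number: Z + 45 = 44 + 2, so Z = 1.
A = 1 and Z = 1 is ¹H — a proton.

proton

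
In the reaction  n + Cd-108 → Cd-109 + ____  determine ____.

gamma ray

Conserve mass number: 1 + 108 = 109 + A, so A = 0.
Conserve atomic number: 0 + 48 = 48 + Z, so Z = 0.
A = 0 and Z = 0 is γ — a gamma ray.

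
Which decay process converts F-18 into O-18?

ΔA = 18 − 18 = 0; ΔZ = 8 − 9 = -1.
A is unchanged and Z drops by 1 — a proton has become a neutron (β⁺ emission or electron capture).

beta-plus decay or electron capture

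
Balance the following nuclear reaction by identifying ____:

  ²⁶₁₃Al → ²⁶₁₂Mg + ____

positron

Conserve mass number: 26 = 26 + A, so A = 0.
Conserve atomic number: 13 = 12 + Z, so Z = 1.
A = 0 and Z = 1 is ⁰₁e — a positron.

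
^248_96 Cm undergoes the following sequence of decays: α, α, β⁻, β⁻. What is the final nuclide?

Pu-240

Start: (A, Z) = (248, 96).
After α: (244, 94).
After α: (240, 92).
After β⁻: (240, 93).
After β⁻: (240, 94).
Z = 94 is plutonium.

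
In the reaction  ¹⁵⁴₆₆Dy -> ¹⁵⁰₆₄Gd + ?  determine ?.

Conserve mass number: 154 = 150 + A, so A = 4.
Conserve atomic number: 66 = 64 + Z, so Z = 2.
A = 4 and Z = 2 is ⁴₂He — an alpha particle.

alpha particle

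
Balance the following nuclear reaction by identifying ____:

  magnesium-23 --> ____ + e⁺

Conserve mass number: 23 = A + 0, so A = 23.
Conserve atomic number: 12 = Z + 1, so Z = 11.
Z = 11 is sodium, so the species is sodium-23.

Na-23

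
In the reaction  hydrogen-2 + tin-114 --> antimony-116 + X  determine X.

gamma ray

Conserve mass number: 2 + 114 = 116 + A, so A = 0.
Conserve atomic number: 1 + 50 = 51 + Z, so Z = 0.
A = 0 and Z = 0 is γ — a gamma ray.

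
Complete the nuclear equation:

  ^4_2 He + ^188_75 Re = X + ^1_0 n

Ir-191

Conserve mass number: 4 + 188 = A + 1, so A = 191.
Conserve atomic number: 2 + 75 = Z + 0, so Z = 77.
Z = 77 is iridium, so the species is ^191_77 Ir.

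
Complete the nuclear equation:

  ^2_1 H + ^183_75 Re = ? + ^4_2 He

W-181

Conserve mass number: 2 + 183 = A + 4, so A = 181.
Conserve atomic number: 1 + 75 = Z + 2, so Z = 74.
Z = 74 is tungsten, so the species is ^181_74 W.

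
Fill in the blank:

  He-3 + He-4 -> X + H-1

Conserve mass number: 3 + 4 = A + 1, so A = 6.
Conserve atomic number: 2 + 2 = Z + 1, so Z = 3.
Z = 3 is lithium, so the species is Li-6.

Li-6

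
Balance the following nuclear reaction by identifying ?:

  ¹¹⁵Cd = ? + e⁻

Conserve mass number: 115 = A + 0, so A = 115.
Conserve atomic number: 48 = Z − 1, so Z = 49.
Z = 49 is indium, so the species is ¹¹⁵In.

In-115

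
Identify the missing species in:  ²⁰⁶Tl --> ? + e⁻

Pb-206

Conserve mass number: 206 = A + 0, so A = 206.
Conserve atomic number: 81 = Z − 1, so Z = 82.
Z = 82 is lead, so the species is ²⁰⁶Pb.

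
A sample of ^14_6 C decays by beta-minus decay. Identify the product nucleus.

Beta-minus decay: mass number changes by +0, atomic number by +1.
A: 14 = 14; Z: 6 + 1 = 7.
Z = 7 is nitrogen, so the daughter is ^14_7 N.

N-14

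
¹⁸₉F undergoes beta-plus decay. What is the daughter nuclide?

Beta-plus decay: mass number changes by +0, atomic number by -1.
A: 18 = 18; Z: 9 − 1 = 8.
Z = 8 is oxygen, so the daughter is ¹⁸₈O.

O-18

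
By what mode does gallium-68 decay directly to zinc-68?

beta-plus decay or electron capture

ΔA = 68 − 68 = 0; ΔZ = 30 − 31 = -1.
A is unchanged and Z drops by 1 — a proton has become a neutron (β⁺ emission or electron capture).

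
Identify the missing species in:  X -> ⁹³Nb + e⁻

Zr-93

Conserve mass number: A = 93 + 0, so A = 93.
Conserve atomic number: Z = 41 − 1, so Z = 40.
Z = 40 is zirconium, so the species is ⁹³Zr.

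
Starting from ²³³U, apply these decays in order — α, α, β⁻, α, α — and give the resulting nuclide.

Start: (A, Z) = (233, 92).
After α: (229, 90).
After α: (225, 88).
After β⁻: (225, 89).
After α: (221, 87).
After α: (217, 85).
Z = 85 is astatine.

At-217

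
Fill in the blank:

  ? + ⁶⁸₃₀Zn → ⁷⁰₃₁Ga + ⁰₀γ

Conserve mass number: A + 68 = 70 + 0, so A = 2.
Conserve atomic number: Z + 30 = 31 + 0, so Z = 1.
A = 2 and Z = 1 is ²₁H — a deuteron.

deuteron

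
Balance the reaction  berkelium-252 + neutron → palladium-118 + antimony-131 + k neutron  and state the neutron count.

4

Conserve mass number: 253 = 118 + 131 + k, so k = 253 − 249 = 4.
Check atomic number: 97 = 46 + 51 + 0 = 97. ✓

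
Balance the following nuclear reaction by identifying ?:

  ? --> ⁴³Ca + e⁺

Conserve mass number: A = 43 + 0, so A = 43.
Conserve atomic number: Z = 20 + 1, so Z = 21.
Z = 21 is scandium, so the species is ⁴³Sc.

Sc-43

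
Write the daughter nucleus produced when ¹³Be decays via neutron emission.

Neutron emission: mass number changes by -1, atomic number by +0.
A: 13 − 1 = 12; Z: 4 = 4.
Z = 4 is beryllium, so the daughter is ¹²Be.

Be-12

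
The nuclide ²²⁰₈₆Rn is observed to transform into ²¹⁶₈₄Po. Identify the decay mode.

alpha decay

ΔA = 216 − 220 = -4; ΔZ = 84 − 86 = -2.
A drops by 4 and Z drops by 2 — the signature of alpha emission.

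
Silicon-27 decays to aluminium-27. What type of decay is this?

ΔA = 27 − 27 = 0; ΔZ = 13 − 14 = -1.
A is unchanged and Z drops by 1 — a proton has become a neutron (β⁺ emission or electron capture).

beta-plus decay or electron capture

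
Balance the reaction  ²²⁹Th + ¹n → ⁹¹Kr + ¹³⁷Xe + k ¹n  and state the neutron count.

Conserve mass number: 230 = 91 + 137 + k, so k = 230 − 228 = 2.
Check atomic number: 90 = 36 + 54 + 0 = 90. ✓

2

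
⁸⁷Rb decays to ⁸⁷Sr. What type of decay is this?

beta-minus decay

ΔA = 87 − 87 = 0; ΔZ = 38 − 37 = +1.
A is unchanged and Z rises by 1 — a neutron has become a proton (β⁻ decay).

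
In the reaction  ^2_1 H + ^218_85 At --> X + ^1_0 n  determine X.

Rn-219

Conserve mass number: 2 + 218 = A + 1, so A = 219.
Conserve atomic number: 1 + 85 = Z + 0, so Z = 86.
Z = 86 is radon, so the species is ^219_86 Rn.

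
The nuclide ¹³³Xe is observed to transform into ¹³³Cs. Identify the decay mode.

ΔA = 133 − 133 = 0; ΔZ = 55 − 54 = +1.
A is unchanged and Z rises by 1 — a neutron has become a proton (β⁻ decay).

beta-minus decay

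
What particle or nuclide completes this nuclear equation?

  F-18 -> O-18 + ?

Conserve mass number: 18 = 18 + A, so A = 0.
Conserve atomic number: 9 = 8 + Z, so Z = 1.
A = 0 and Z = 1 is e⁺ — a positron.

positron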